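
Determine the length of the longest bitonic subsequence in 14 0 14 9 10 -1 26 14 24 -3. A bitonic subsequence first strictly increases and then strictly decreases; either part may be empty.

6

One longest bitonic subsequence is 0, 9, 10, 26, 24, -3 (positions 2,4,5,7,9,10): it rises to 26 then falls. Length 6 is optimal.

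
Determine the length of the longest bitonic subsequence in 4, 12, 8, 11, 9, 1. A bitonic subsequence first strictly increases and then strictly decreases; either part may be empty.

5

One longest bitonic subsequence is 4, 12, 11, 9, 1 (positions 1,2,4,5,6): it rises to 12 then falls. Length 5 is optimal.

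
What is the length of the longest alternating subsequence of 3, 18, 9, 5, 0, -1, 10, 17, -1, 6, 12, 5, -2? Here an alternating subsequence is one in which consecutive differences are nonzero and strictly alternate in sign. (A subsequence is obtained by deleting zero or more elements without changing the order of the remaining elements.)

7

Track the best alternating length ending on an up-step vs a down-step at each position: up/down = 1/1, 2/1, 2/3, 2/3, 1/3, 1/3, 4/3, 4/3, 1/5, 6/5, 6/5, 6/7, 1/7.
The maximum over both is 7; one such subsequence is 3, 18, 9, 10, -1, 6, 5.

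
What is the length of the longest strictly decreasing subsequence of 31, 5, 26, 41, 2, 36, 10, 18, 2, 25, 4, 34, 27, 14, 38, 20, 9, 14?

Scanning left to right, the best length ending at each element is: 31→1, 5→2, 26→2, 41→1, 2→3, 36→2, 10→3, 18→3, 2→4, 25→3, 4→4, 34→3, 27→4, 14→5, 38→2, 20→5, 9→6, 14→6.
So the longest decreasing subsequence has length 6, e.g. 41, 36, 34, 27, 14, 9.

6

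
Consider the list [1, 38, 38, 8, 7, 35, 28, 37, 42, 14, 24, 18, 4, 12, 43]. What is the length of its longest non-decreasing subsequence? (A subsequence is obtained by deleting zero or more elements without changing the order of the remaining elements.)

6

One longest non-decreasing subsequence is 1, 8, 35, 37, 42, 43 (positions 1,4,6,8,9,15), of length 6; no longer one exists.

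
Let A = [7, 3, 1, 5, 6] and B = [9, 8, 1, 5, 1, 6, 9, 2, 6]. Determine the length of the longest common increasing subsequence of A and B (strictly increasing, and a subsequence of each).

3

For each value that appears in both, track the longest common increasing run ending there.
The best achievable length is 3; one witness is 1, 5, 6 (A-positions 3,4,5, B-positions 3,4,6).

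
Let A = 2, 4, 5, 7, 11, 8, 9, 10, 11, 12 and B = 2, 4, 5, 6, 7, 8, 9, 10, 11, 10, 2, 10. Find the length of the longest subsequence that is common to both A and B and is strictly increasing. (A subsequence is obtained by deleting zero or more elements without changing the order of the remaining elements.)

8

For each value that appears in both, track the longest common increasing run ending there.
The best achievable length is 8; one witness is 2, 4, 5, 7, 8, 9, 10, 11 (A-positions 1,2,3,4,6,7,8,9, B-positions 1,2,3,5,6,7,8,9).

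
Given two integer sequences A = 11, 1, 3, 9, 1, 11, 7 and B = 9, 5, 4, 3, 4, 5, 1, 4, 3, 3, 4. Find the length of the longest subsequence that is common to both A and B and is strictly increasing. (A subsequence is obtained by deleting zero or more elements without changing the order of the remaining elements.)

2

A longest common strictly increasing subsequence is 1, 3 (length 2); it appears in order in both A and B, and no longer such subsequence exists.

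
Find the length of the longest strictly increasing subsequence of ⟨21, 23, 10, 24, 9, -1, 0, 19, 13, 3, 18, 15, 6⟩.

Let dp[i] be the longest increasing subsequence ending at position i. Then dp = [1, 2, 1, 3, 1, 1, 2, 3, 3, 3, 4, 4, 4].
The maximum is 4; one witness is -1, 0, 13, 18 at positions 6,7,9,11.

4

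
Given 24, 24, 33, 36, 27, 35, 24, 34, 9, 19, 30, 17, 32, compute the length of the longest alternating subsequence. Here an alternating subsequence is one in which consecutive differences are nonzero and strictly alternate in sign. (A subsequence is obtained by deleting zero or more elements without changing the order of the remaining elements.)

A longest alternating subsequence is 24, 33, 27, 35, 24, 34, 9, 19, 17, 32 (positions 1,3,5,6,7,8,9,10,12,13); its 9 consecutive differences strictly alternate in sign, and length 10 is optimal.

10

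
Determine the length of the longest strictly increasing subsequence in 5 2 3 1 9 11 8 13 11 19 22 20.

One longest increasing subsequence is 2, 3, 9, 11, 13, 19, 22 (positions 2,3,5,6,8,10,11), of length 7; no longer one exists.

7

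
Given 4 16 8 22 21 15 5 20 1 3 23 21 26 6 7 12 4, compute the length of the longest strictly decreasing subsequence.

5

Scanning left to right, the best length ending at each element is: 4→1, 16→1, 8→2, 22→1, 21→2, 15→3, 5→4, 20→3, 1→5, 3→5, 23→1, 21→2, 26→1, 6→4, 7→4, 12→4, 4→5.
So the longest decreasing subsequence has length 5, e.g. 22, 21, 15, 5, 1.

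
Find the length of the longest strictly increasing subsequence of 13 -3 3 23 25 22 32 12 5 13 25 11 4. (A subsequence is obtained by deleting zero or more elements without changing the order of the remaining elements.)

Scanning left to right, the best length ending at each element is: 13→1, -3→1, 3→2, 23→3, 25→4, 22→3, 32→5, 12→3, 5→3, 13→4, 25→5, 11→4, 4→3.
So the longest increasing subsequence has length 5, e.g. -3, 3, 23, 25, 32.

5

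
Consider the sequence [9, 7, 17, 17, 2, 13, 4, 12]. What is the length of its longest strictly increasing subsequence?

3

Let dp[i] be the longest increasing subsequence ending at position i. Then dp = [1, 1, 2, 2, 1, 2, 2, 3].
The maximum is 3; one witness is 2, 4, 12 at positions 5,7,8.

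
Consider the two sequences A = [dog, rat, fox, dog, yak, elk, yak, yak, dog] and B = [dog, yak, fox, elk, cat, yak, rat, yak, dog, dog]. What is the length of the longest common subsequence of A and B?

6

Backtracking the LCS table gives one alignment: dog (A1,B1) → fox (A3,B3) → elk (A6,B4) → yak (A7,B6) → yak (A8,B8) → dog (A9,B10).
So the longest common subsequence has length 6.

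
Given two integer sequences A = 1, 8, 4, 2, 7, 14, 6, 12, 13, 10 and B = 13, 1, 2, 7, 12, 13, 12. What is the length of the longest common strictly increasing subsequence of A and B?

5

A longest common strictly increasing subsequence is 1, 2, 7, 12, 13 (length 5); it appears in order in both A and B, and no longer such subsequence exists.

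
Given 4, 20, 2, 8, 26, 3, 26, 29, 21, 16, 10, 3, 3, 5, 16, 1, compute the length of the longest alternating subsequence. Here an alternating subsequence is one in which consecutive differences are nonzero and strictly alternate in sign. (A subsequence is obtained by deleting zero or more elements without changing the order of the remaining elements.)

9

A longest alternating subsequence is 4, 20, 2, 8, 3, 26, 3, 5, 1 (positions 1,2,3,4,6,7,12,14,16); its 8 consecutive differences strictly alternate in sign, and length 9 is optimal.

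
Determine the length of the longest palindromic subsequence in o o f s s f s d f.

5

One longest palindromic subsequence is fsfsf (positions 3,5,6,7,9); it reads the same forward and backward, and the interval DP gives dp[1][9] = 5.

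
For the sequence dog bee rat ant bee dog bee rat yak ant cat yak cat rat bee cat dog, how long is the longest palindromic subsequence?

Using dp[i][j] = 2 + dp[i+1][j−1] if the ends match, else max(dp[i+1][j], dp[i][j−1]):
dp[1][17] = 11. A witness is dog bee rat ant bee dog bee ant rat bee dog at positions 1,2,3,4,5,6,7,10,14,15,17.

11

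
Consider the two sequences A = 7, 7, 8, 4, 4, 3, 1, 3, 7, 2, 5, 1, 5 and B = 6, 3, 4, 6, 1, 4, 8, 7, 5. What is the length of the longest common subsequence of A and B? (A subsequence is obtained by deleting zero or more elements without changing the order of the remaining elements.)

4

A longest common subsequence is 4, 4, 7, 5 (length 4); the LCS DP confirms no longer common subsequence exists.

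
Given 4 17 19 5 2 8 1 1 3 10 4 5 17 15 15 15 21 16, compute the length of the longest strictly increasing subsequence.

6

Scanning left to right, the best length ending at each element is: 4→1, 17→2, 19→3, 5→2, 2→1, 8→3, 1→1, 1→1, 3→2, 10→4, 4→3, 5→4, 17→5, 15→5, 15→5, 15→5, 21→6, 16→6.
So the longest increasing subsequence has length 6, e.g. 4, 5, 8, 10, 17, 21.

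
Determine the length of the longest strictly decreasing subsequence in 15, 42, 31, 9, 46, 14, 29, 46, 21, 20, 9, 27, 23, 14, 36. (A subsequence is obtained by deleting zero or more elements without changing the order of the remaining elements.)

6

One longest decreasing subsequence is 42, 31, 29, 21, 20, 9 (positions 2,3,7,9,10,11), of length 6; no longer one exists.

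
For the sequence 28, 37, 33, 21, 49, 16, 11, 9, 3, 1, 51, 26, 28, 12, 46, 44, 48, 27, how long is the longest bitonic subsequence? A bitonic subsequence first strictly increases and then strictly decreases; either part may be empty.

9

Let inc[i] be the LIS ending at i and dec[i] the longest strictly decreasing subsequence starting at i. inc = [1, 2, 2, 1, 3, 1, 1, 1, 1, 1, 4, 2, 3, 2, 4, 4, 5, 3], dec = [7, 8, 7, 6, 6, 5, 4, 3, 2, 1, 4, 2, 2, 1, 3, 2, 2, 1].
max_i inc[i]+dec[i]−1 = 9, with one witness 28, 37, 33, 21, 16, 11, 9, 3, 1.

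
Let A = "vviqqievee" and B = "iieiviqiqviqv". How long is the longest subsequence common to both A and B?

Backtracking the LCS table gives one alignment: v (A2,B5) → i (A3,B6) → q (A4,B7) → q (A5,B9) → i (A6,B11) → v (A8,B13).
So the longest common subsequence has length 6.

6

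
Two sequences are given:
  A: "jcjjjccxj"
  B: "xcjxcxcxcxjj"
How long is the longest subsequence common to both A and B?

Backtracking the LCS table gives one alignment: j (A1,B3) → c (A2,B5) → c (A6,B7) → c (A7,B9) → x (A8,B10) → j (A9,B12).
So the longest common subsequence has length 6.

6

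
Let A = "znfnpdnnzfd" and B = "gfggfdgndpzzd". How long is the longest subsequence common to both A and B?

Backtracking the LCS table gives one alignment: f (A3,B5) → n (A4,B8) → p (A5,B10) → z (A9,B12) → d (A11,B13).
So the longest common subsequence has length 5.

5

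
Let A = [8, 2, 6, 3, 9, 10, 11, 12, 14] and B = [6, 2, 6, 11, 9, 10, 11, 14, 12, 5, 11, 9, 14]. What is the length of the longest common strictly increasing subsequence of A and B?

7

A longest common strictly increasing subsequence is 2, 6, 9, 10, 11, 12, 14 (length 7); it appears in order in both A and B, and no longer such subsequence exists.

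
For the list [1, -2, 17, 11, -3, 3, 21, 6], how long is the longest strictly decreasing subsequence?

Scanning left to right, the best length ending at each element is: 1→1, -2→2, 17→1, 11→2, -3→3, 3→3, 21→1, 6→3.
So the longest decreasing subsequence has length 3, e.g. 1, -2, -3.

3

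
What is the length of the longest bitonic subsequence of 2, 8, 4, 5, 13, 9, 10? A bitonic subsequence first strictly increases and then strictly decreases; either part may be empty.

5

One longest bitonic subsequence is 2, 4, 5, 13, 10 (positions 1,3,4,5,7): it rises to 13 then falls. Length 5 is optimal.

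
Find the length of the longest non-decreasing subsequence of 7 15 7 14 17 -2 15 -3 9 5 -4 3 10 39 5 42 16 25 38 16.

7

One longest non-decreasing subsequence is 7, 7, 14, 15, 16, 25, 38 (positions 1,3,4,7,17,18,19), of length 7; no longer one exists.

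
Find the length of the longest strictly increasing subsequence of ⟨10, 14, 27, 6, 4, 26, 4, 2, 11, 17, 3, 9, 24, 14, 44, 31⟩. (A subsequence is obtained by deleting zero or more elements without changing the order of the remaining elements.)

5

Scanning left to right, the best length ending at each element is: 10→1, 14→2, 27→3, 6→1, 4→1, 26→3, 4→1, 2→1, 11→2, 17→3, 3→2, 9→3, 24→4, 14→4, 44→5, 31→5.
So the longest increasing subsequence has length 5, e.g. 10, 14, 17, 24, 44.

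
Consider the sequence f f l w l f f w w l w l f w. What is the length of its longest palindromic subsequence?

10

Using dp[i][j] = 2 + dp[i+1][j−1] if the ends match, else max(dp[i+1][j], dp[i][j−1]):
dp[1][14] = 10. A witness is flwlwwlwlf at positions 2,3,4,5,8,9,10,11,12,13.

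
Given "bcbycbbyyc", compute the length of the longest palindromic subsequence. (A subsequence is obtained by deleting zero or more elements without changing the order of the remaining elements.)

6

One longest palindromic subsequence is cybbyc (positions 2,4,6,7,9,10); it reads the same forward and backward, and the interval DP gives dp[1][10] = 6.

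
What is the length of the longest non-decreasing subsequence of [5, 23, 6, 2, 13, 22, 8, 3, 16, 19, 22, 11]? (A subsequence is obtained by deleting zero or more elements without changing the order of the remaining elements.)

6

Let dp[i] be the longest non-decreasing subsequence ending at position i. Then dp = [1, 2, 2, 1, 3, 4, 3, 2, 4, 5, 6, 4].
The maximum is 6; one witness is 5, 6, 13, 16, 19, 22 at positions 1,3,5,9,10,11.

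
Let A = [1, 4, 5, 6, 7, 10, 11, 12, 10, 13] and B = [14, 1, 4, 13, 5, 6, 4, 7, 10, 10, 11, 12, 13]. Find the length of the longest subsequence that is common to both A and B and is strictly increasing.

9

A longest common strictly increasing subsequence is 1, 4, 5, 6, 7, 10, 11, 12, 13 (length 9); it appears in order in both A and B, and no longer such subsequence exists.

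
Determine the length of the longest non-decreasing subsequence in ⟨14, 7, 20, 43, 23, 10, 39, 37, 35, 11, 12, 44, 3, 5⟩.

Scanning left to right, the best length ending at each element is: 14→1, 7→1, 20→2, 43→3, 23→3, 10→2, 39→4, 37→4, 35→4, 11→3, 12→4, 44→5, 3→1, 5→2.
So the longest non-decreasing subsequence has length 5, e.g. 14, 20, 23, 39, 44.

5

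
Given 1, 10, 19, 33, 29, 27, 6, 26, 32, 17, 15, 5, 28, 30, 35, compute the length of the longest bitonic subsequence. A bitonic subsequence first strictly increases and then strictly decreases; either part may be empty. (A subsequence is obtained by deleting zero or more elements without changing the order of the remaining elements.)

One longest bitonic subsequence is 1, 10, 19, 33, 29, 27, 26, 17, 15, 5 (positions 1,2,3,4,5,6,8,10,11,12): it rises to 33 then falls. Length 10 is optimal.

10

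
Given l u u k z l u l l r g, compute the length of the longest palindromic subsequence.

5

One longest palindromic subsequence is llull (positions 1,6,7,8,9); it reads the same forward and backward, and the interval DP gives dp[1][11] = 5.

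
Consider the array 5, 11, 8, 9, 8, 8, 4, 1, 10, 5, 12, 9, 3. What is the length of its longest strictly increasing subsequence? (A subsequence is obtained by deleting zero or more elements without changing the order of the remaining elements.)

5

Scanning left to right, the best length ending at each element is: 5→1, 11→2, 8→2, 9→3, 8→2, 8→2, 4→1, 1→1, 10→4, 5→2, 12→5, 9→3, 3→2.
So the longest increasing subsequence has length 5, e.g. 5, 8, 9, 10, 12.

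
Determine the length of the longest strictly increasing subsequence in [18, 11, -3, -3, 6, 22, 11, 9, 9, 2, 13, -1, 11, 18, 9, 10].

5

Let dp[i] be the longest increasing subsequence ending at position i. Then dp = [1, 1, 1, 1, 2, 3, 3, 3, 3, 2, 4, 2, 4, 5, 3, 4].
The maximum is 5; one witness is -3, 6, 11, 13, 18 at positions 3,5,7,11,14.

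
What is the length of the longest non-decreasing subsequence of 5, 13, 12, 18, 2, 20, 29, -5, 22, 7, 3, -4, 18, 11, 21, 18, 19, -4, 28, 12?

Scanning left to right, the best length ending at each element is: 5→1, 13→2, 12→2, 18→3, 2→1, 20→4, 29→5, -5→1, 22→5, 7→2, 3→2, -4→2, 18→4, 11→3, 21→5, 18→5, 19→6, -4→3, 28→7, 12→4.
So the longest non-decreasing subsequence has length 7, e.g. 5, 13, 18, 18, 18, 19, 28.

7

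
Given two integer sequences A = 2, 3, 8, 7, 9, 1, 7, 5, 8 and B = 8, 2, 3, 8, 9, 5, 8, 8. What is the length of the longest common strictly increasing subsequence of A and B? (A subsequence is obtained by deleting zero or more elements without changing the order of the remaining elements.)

4

A longest common strictly increasing subsequence is 2, 3, 8, 9 (length 4); it appears in order in both A and B, and no longer such subsequence exists.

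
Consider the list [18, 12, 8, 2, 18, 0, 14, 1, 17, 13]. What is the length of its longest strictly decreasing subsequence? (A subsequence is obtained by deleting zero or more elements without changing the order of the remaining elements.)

One longest decreasing subsequence is 18, 12, 8, 2, 0 (positions 1,2,3,4,6), of length 5; no longer one exists.

5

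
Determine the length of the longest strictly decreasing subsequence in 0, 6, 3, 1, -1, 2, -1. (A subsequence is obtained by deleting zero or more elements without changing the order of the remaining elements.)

Let dp[i] be the longest decreasing subsequence ending at position i. Then dp = [1, 1, 2, 3, 4, 3, 4].
The maximum is 4; one witness is 6, 3, 1, -1 at positions 2,3,4,5.

4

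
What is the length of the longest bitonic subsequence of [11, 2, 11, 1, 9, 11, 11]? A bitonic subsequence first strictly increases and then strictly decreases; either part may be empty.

3

Let inc[i] be the LIS ending at i and dec[i] the longest strictly decreasing subsequence starting at i. inc = [1, 1, 2, 1, 2, 3, 3], dec = [3, 2, 2, 1, 1, 1, 1].
max_i inc[i]+dec[i]−1 = 3, with one witness 11, 2, 1.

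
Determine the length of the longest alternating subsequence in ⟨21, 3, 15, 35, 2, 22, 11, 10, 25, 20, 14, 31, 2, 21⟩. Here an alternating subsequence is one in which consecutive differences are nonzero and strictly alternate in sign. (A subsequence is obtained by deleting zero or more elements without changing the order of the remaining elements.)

11

Track the best alternating length ending on an up-step vs a down-step at each position: up/down = 1/1, 1/2, 3/2, 3/1, 1/4, 5/4, 5/6, 5/6, 7/4, 7/8, 7/8, 9/4, 1/10, 11/10.
The maximum over both is 11; one such subsequence is 21, 3, 15, 2, 22, 11, 25, 20, 31, 2, 21.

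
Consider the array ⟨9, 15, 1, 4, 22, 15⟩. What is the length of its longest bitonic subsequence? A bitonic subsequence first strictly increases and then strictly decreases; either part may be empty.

One longest bitonic subsequence is 9, 15, 22, 15 (positions 1,2,5,6): it rises to 22 then falls. Length 4 is optimal.

4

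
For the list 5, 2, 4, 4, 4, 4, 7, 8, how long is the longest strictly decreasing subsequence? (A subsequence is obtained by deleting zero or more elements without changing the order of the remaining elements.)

Scanning left to right, the best length ending at each element is: 5→1, 2→2, 4→2, 4→2, 4→2, 4→2, 7→1, 8→1.
So the longest decreasing subsequence has length 2, e.g. 5, 2.

2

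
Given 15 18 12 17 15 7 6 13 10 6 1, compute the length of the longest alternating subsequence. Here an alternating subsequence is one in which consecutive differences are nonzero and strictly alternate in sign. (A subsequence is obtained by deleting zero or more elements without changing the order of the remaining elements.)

7

A longest alternating subsequence is 15, 18, 12, 17, 7, 13, 10 (positions 1,2,3,4,6,8,9); its 6 consecutive differences strictly alternate in sign, and length 7 is optimal.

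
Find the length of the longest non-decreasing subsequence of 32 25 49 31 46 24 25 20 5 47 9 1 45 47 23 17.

Let dp[i] be the longest non-decreasing subsequence ending at position i. Then dp = [1, 1, 2, 2, 3, 1, 2, 1, 1, 4, 2, 1, 3, 5, 3, 3].
The maximum is 5; one witness is 25, 31, 46, 47, 47 at positions 2,4,5,10,14.

5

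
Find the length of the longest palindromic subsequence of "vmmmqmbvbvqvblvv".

9

One longest palindromic subsequence is vvbvqvbvv (positions 1,8,9,10,11,12,13,15,16); it reads the same forward and backward, and the interval DP gives dp[1][16] = 9.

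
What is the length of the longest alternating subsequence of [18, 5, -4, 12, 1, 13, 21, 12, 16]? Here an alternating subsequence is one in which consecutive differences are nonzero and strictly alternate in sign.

A longest alternating subsequence is 18, 5, 12, 1, 13, 12, 16 (positions 1,2,4,5,6,8,9); its 6 consecutive differences strictly alternate in sign, and length 7 is optimal.

7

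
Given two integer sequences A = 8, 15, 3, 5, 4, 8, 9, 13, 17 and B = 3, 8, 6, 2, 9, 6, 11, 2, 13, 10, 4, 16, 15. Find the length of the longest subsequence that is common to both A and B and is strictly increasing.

4

For each value that appears in both, track the longest common increasing run ending there.
The best achievable length is 4; one witness is 3, 8, 9, 13 (A-positions 3,6,7,8, B-positions 1,2,5,9).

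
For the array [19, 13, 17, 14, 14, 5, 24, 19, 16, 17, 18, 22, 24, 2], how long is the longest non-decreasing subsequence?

Let dp[i] be the longest non-decreasing subsequence ending at position i. Then dp = [1, 1, 2, 2, 3, 1, 4, 4, 4, 5, 6, 7, 8, 1].
The maximum is 8; one witness is 13, 14, 14, 16, 17, 18, 22, 24 at positions 2,4,5,9,10,11,12,13.

8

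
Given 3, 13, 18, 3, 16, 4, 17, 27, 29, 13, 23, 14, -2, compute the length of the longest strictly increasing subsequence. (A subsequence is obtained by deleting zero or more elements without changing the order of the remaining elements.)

One longest increasing subsequence is 3, 13, 16, 17, 27, 29 (positions 1,2,5,7,8,9), of length 6; no longer one exists.

6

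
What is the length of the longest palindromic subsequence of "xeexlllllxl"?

One longest palindromic subsequence is xlllllx (positions 4,5,6,7,8,9,10); it reads the same forward and backward, and the interval DP gives dp[1][11] = 7.

7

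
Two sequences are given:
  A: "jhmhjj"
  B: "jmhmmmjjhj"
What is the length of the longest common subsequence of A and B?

Backtracking the LCS table gives one alignment: j (A1,B1) → h (A2,B3) → m (A3,B6) → h (A4,B9) → j (A6,B10).
So the longest common subsequence has length 5.

5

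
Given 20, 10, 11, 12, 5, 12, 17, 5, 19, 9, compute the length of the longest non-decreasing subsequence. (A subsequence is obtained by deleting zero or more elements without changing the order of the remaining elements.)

One longest non-decreasing subsequence is 10, 11, 12, 12, 17, 19 (positions 2,3,4,6,7,9), of length 6; no longer one exists.

6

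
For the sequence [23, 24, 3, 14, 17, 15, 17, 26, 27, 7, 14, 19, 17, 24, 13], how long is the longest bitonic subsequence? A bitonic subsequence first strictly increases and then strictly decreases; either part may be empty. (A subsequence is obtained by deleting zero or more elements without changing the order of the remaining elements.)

9

Let inc[i] be the LIS ending at i and dec[i] the longest strictly decreasing subsequence starting at i. inc = [1, 2, 1, 2, 3, 3, 4, 5, 6, 2, 3, 5, 4, 6, 3], dec = [5, 5, 1, 2, 4, 3, 3, 4, 4, 1, 2, 3, 2, 2, 1].
max_i inc[i]+dec[i]−1 = 9, with one witness 3, 14, 15, 17, 26, 27, 19, 17, 13.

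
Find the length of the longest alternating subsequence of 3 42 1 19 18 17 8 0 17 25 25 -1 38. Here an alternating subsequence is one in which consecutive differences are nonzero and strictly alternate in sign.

Track the best alternating length ending on an up-step vs a down-step at each position: up/down = 1/1, 2/1, 1/3, 4/3, 4/5, 4/5, 4/5, 1/5, 6/5, 6/3, 6/3, 1/7, 8/3.
The maximum over both is 8; one such subsequence is 3, 42, 1, 19, 8, 17, -1, 38.

8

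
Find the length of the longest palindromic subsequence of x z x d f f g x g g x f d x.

One longest palindromic subsequence is xdfxggxfdx (positions 1,4,5,8,9,10,11,12,13,14); it reads the same forward and backward, and the interval DP gives dp[1][14] = 10.

10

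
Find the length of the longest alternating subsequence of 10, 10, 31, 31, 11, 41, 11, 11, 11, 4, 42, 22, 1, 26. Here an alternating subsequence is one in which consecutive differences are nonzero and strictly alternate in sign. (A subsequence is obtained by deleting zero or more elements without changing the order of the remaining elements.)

Track the best alternating length ending on an up-step vs a down-step at each position: up/down = 1/1, 1/1, 2/1, 2/1, 2/3, 4/1, 2/5, 2/5, 2/5, 1/5, 6/1, 6/7, 1/7, 8/7.
The maximum over both is 8; one such subsequence is 10, 31, 11, 41, 11, 42, 22, 26.

8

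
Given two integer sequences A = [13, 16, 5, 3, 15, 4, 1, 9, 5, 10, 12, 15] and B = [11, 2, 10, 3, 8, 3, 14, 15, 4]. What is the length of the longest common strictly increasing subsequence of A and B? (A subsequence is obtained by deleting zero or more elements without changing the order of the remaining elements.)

2

A longest common strictly increasing subsequence is 3, 15 (length 2); it appears in order in both A and B, and no longer such subsequence exists.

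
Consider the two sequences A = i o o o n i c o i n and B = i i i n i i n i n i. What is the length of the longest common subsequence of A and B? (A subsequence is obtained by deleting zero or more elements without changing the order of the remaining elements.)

5

A longest common subsequence is iniin (length 5); the LCS DP confirms no longer common subsequence exists.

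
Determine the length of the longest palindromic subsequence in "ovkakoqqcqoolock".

7

Using dp[i][j] = 2 + dp[i+1][j−1] if the ends match, else max(dp[i+1][j], dp[i][j−1]):
dp[1][16] = 7. A witness is kcolock at positions 3,9,11,13,14,15,16.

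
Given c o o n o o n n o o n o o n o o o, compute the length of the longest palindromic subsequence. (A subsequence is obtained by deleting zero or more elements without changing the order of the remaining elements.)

14

One longest palindromic subsequence is oonoonoonoonoo (positions 2,3,4,5,6,7,9,10,11,12,13,14,16,17); it reads the same forward and backward, and the interval DP gives dp[1][17] = 14.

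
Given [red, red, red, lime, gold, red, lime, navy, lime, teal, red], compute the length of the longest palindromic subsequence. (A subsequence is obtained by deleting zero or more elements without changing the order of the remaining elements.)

5

One longest palindromic subsequence is red lime navy lime red (positions 1,7,8,9,11); it reads the same forward and backward, and the interval DP gives dp[1][11] = 5.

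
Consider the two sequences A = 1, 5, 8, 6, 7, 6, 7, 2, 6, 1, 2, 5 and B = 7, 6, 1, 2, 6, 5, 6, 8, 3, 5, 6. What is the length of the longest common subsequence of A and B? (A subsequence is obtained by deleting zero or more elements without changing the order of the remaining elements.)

Backtracking the LCS table gives one alignment: 7 (A5,B1) → 6 (A6,B2) → 2 (A8,B4) → 6 (A9,B7) → 5 (A12,B10).
So the longest common subsequence has length 5.

5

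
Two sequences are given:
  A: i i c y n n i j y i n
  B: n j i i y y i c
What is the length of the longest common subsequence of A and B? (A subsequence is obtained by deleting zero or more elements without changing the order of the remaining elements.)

A longest common subsequence is iiyyi (length 5); the LCS DP confirms no longer common subsequence exists.

5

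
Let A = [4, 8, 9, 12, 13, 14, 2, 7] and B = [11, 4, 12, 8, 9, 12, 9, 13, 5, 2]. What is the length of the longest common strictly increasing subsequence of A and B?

For each value that appears in both, track the longest common increasing run ending there.
The best achievable length is 5; one witness is 4, 8, 9, 12, 13 (A-positions 1,2,3,4,5, B-positions 2,4,5,6,8).

5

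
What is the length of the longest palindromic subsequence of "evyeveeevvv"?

One longest palindromic subsequence is vveeevv (positions 2,5,6,7,8,10,11); it reads the same forward and backward, and the interval DP gives dp[1][11] = 7.

7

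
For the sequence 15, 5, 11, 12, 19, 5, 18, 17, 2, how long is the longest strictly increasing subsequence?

Let dp[i] be the longest increasing subsequence ending at position i. Then dp = [1, 1, 2, 3, 4, 1, 4, 4, 1].
The maximum is 4; one witness is 5, 11, 12, 19 at positions 2,3,4,5.

4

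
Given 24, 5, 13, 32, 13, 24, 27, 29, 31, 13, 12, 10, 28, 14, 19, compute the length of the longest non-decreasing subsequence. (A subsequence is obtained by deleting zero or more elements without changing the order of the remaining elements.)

7

Scanning left to right, the best length ending at each element is: 24→1, 5→1, 13→2, 32→3, 13→3, 24→4, 27→5, 29→6, 31→7, 13→4, 12→2, 10→2, 28→6, 14→5, 19→6.
So the longest non-decreasing subsequence has length 7, e.g. 5, 13, 13, 24, 27, 29, 31.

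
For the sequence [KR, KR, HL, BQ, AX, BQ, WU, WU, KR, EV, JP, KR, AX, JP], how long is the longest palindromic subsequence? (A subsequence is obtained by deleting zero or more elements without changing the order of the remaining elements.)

7

Using dp[i][j] = 2 + dp[i+1][j−1] if the ends match, else max(dp[i+1][j], dp[i][j−1]):
dp[1][14] = 7. A witness is KR KR BQ AX BQ KR KR at positions 1,2,4,5,6,9,12.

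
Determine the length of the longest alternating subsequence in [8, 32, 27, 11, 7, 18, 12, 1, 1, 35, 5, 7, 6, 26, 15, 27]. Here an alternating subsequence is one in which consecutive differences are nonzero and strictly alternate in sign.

12

A longest alternating subsequence is 8, 32, 11, 18, 12, 35, 5, 7, 6, 26, 15, 27 (positions 1,2,4,6,7,10,11,12,13,14,15,16); its 11 consecutive differences strictly alternate in sign, and length 12 is optimal.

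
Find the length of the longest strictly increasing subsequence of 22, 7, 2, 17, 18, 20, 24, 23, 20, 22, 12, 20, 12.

5

Scanning left to right, the best length ending at each element is: 22→1, 7→1, 2→1, 17→2, 18→3, 20→4, 24→5, 23→5, 20→4, 22→5, 12→2, 20→4, 12→2.
So the longest increasing subsequence has length 5, e.g. 7, 17, 18, 20, 24.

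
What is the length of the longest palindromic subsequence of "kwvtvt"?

3

One longest palindromic subsequence is tvt (positions 4,5,6); it reads the same forward and backward, and the interval DP gives dp[1][6] = 3.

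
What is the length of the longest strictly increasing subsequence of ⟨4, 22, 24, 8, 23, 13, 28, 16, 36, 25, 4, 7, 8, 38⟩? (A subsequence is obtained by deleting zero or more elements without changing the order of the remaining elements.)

Let dp[i] be the longest increasing subsequence ending at position i. Then dp = [1, 2, 3, 2, 3, 3, 4, 4, 5, 5, 1, 2, 3, 6].
The maximum is 6; one witness is 4, 22, 24, 28, 36, 38 at positions 1,2,3,7,9,14.

6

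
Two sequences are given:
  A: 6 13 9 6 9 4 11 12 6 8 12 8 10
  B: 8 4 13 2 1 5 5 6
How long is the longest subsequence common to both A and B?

Backtracking the LCS table gives one alignment: 13 (A2,B3) → 6 (A9,B8).
So the longest common subsequence has length 2.

2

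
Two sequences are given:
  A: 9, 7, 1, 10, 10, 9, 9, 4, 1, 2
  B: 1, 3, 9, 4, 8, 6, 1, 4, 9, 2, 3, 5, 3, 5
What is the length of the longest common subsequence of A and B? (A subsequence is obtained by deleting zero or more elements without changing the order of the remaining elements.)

5

Backtracking the LCS table gives one alignment: 1 (A3,B1) → 9 (A7,B3) → 4 (A8,B4) → 1 (A9,B7) → 2 (A10,B10).
So the longest common subsequence has length 5.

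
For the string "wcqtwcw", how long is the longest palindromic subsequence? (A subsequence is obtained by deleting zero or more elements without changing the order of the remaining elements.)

5

One longest palindromic subsequence is wcwcw (positions 1,2,5,6,7); it reads the same forward and backward, and the interval DP gives dp[1][7] = 5.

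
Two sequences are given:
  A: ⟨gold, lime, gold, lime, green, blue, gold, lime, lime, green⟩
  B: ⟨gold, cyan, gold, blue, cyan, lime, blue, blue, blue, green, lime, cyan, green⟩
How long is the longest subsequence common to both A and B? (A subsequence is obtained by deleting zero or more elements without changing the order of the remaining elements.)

A longest common subsequence is gold, gold, lime, green, lime, green (length 6); the LCS DP confirms no longer common subsequence exists.

6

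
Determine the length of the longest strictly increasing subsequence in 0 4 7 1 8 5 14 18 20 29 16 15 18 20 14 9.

Scanning left to right, the best length ending at each element is: 0→1, 4→2, 7→3, 1→2, 8→4, 5→3, 14→5, 18→6, 20→7, 29→8, 16→6, 15→6, 18→7, 20→8, 14→5, 9→5.
So the longest increasing subsequence has length 8, e.g. 0, 4, 7, 8, 14, 18, 20, 29.

8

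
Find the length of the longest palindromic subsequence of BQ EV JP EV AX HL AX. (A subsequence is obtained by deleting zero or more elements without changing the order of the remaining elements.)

One longest palindromic subsequence is AX HL AX (positions 5,6,7); it reads the same forward and backward, and the interval DP gives dp[1][7] = 3.

3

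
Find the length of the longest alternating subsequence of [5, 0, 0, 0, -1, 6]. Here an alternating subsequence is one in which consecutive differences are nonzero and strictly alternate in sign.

3

A longest alternating subsequence is 5, 0, 6 (positions 1,2,6); its 2 consecutive differences strictly alternate in sign, and length 3 is optimal.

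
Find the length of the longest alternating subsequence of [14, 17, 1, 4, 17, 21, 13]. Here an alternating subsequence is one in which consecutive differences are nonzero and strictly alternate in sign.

Track the best alternating length ending on an up-step vs a down-step at each position: up/down = 1/1, 2/1, 1/3, 4/3, 4/1, 4/1, 4/5.
The maximum over both is 5; one such subsequence is 14, 17, 1, 17, 13.

5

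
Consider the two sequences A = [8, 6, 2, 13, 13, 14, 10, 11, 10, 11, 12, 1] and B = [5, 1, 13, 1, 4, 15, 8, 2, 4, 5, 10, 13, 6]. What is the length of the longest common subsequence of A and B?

Backtracking the LCS table gives one alignment: 8 (A1,B7) → 2 (A3,B8) → 13 (A4,B12).
So the longest common subsequence has length 3.

3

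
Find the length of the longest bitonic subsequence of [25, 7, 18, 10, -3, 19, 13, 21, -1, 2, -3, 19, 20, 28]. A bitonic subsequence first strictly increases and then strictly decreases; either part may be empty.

Let inc[i] be the LIS ending at i and dec[i] the longest strictly decreasing subsequence starting at i. inc = [1, 1, 2, 2, 1, 3, 3, 4, 2, 3, 1, 4, 5, 6], dec = [5, 3, 4, 3, 1, 4, 3, 3, 2, 2, 1, 1, 1, 1].
max_i inc[i]+dec[i]−1 = 6, with one witness 7, 18, 19, 13, 2, -3.

6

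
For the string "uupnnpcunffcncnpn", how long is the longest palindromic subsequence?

10

Using dp[i][j] = 2 + dp[i+1][j−1] if the ends match, else max(dp[i+1][j], dp[i][j−1]):
dp[1][17] = 10. A witness is npcnffncpn at positions 4,6,7,9,10,11,13,14,16,17.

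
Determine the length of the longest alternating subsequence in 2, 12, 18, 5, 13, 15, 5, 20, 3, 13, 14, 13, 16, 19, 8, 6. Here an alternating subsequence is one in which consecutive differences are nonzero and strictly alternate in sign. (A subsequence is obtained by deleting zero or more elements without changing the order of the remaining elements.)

11

Track the best alternating length ending on an up-step vs a down-step at each position: up/down = 1/1, 2/1, 2/1, 2/3, 4/3, 4/3, 2/5, 6/1, 2/7, 8/7, 8/7, 8/9, 10/7, 10/7, 8/11, 8/11.
The maximum over both is 11; one such subsequence is 2, 12, 5, 13, 5, 20, 3, 14, 13, 16, 8.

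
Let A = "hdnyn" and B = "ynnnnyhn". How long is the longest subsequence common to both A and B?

3

Backtracking the LCS table gives one alignment: n (A3,B5) → y (A4,B6) → n (A5,B8).
So the longest common subsequence has length 3.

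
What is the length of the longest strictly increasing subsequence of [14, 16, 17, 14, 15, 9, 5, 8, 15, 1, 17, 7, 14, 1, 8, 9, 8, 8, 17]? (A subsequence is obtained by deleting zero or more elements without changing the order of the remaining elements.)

Let dp[i] be the longest increasing subsequence ending at position i. Then dp = [1, 2, 3, 1, 2, 1, 1, 2, 3, 1, 4, 2, 3, 1, 3, 4, 3, 3, 5].
The maximum is 5; one witness is 5, 7, 8, 9, 17 at positions 7,12,15,16,19.

5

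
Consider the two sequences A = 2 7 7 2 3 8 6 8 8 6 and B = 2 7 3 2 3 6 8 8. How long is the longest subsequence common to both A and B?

A longest common subsequence is 2, 7, 2, 3, 6, 8, 8 (length 7); the LCS DP confirms no longer common subsequence exists.

7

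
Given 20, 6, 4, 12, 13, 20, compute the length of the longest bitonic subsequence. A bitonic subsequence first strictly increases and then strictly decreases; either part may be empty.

4

One longest bitonic subsequence is 6, 12, 13, 20 (positions 2,4,5,6): it rises to 20 then falls. Length 4 is optimal.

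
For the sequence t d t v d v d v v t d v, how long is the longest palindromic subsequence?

One longest palindromic subsequence is dtvvdvvtd (positions 2,3,4,6,7,8,9,10,11); it reads the same forward and backward, and the interval DP gives dp[1][12] = 9.

9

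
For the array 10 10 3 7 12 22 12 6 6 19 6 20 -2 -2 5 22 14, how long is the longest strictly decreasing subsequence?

4

One longest decreasing subsequence is 10, 7, 6, -2 (positions 1,4,8,13), of length 4; no longer one exists.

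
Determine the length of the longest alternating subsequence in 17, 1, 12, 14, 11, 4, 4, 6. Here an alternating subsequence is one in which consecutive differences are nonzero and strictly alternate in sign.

Track the best alternating length ending on an up-step vs a down-step at each position: up/down = 1/1, 1/2, 3/2, 3/2, 3/4, 3/4, 3/4, 5/4.
The maximum over both is 5; one such subsequence is 17, 1, 12, 4, 6.

5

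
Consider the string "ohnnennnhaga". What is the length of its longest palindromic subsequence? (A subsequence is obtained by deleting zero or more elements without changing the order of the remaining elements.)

7

One longest palindromic subsequence is hnnnnnh (positions 2,3,4,6,7,8,9); it reads the same forward and backward, and the interval DP gives dp[1][12] = 7.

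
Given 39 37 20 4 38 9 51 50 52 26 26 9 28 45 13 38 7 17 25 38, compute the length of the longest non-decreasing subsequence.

Let dp[i] be the longest non-decreasing subsequence ending at position i. Then dp = [1, 1, 1, 1, 2, 2, 3, 3, 4, 3, 4, 3, 5, 6, 4, 6, 2, 5, 6, 7].
The maximum is 7; one witness is 4, 9, 26, 26, 28, 38, 38 at positions 4,6,10,11,13,16,20.

7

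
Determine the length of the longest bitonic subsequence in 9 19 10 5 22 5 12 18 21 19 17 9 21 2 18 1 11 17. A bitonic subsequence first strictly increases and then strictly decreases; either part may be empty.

10

Let inc[i] be the LIS ending at i and dec[i] the longest strictly decreasing subsequence starting at i. inc = [1, 2, 2, 1, 3, 1, 3, 4, 5, 5, 4, 2, 6, 1, 5, 1, 3, 4], dec = [4, 6, 4, 3, 7, 3, 4, 5, 6, 5, 4, 3, 3, 2, 2, 1, 1, 1].
max_i inc[i]+dec[i]−1 = 10, with one witness 9, 10, 12, 18, 21, 19, 17, 9, 2, 1.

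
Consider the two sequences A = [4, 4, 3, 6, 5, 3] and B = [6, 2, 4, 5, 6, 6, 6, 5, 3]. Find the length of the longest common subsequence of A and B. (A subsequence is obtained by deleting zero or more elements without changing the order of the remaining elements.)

Backtracking the LCS table gives one alignment: 4 (A1,B3) → 6 (A4,B7) → 5 (A5,B8) → 3 (A6,B9).
So the longest common subsequence has length 4.

4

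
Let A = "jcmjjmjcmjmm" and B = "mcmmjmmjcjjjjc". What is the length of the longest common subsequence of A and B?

A longest common subsequence is cmjmjcj (length 7); the LCS DP confirms no longer common subsequence exists.

7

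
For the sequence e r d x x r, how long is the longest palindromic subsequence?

4

Using dp[i][j] = 2 + dp[i+1][j−1] if the ends match, else max(dp[i+1][j], dp[i][j−1]):
dp[1][6] = 4. A witness is rxxr at positions 2,4,5,6.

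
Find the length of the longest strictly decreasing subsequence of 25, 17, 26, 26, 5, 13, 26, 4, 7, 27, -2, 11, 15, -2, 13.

Scanning left to right, the best length ending at each element is: 25→1, 17→2, 26→1, 26→1, 5→3, 13→3, 26→1, 4→4, 7→4, 27→1, -2→5, 11→4, 15→3, -2→5, 13→4.
So the longest decreasing subsequence has length 5, e.g. 25, 17, 5, 4, -2.

5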